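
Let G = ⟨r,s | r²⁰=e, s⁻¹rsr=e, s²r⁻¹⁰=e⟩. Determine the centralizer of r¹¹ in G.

⟨r¹¹⟩ ⊆ C_G(r¹¹) since powers of r¹¹ commute with r¹¹; so |C_G(r¹¹)| ≥ |⟨r¹¹⟩| = 20.
By orbit–stabilizer, |C_G(r¹¹)| = |G| / |conj. class of r¹¹| = 40 / 2 = 20.
The 20 elements commuting with r¹¹ are {e, r, r², r³, r⁴, r⁵, r⁶, r⁷, r⁸, r⁹, r¹⁰, r¹¹, r¹², r¹³, r¹⁴, r¹⁵, r¹⁶, r¹⁷, r¹⁸, r¹⁹}.

Answer: {e, r, r², r³, r⁴, r⁵, r⁶, r⁷, r⁸, r⁹, r¹⁰, r¹¹, r¹², r¹³, r¹⁴, r¹⁵, r¹⁶, r¹⁷, r¹⁸, r¹⁹}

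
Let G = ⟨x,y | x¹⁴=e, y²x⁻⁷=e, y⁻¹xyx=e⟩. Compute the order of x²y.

Compute successive powers until reaching e:
  (x²y)¹ = x²y, (x²y)² = x⁷, (x²y)³ = x²y⁻¹, (x²y)⁴ = e.
The smallest positive k with (x²y)ᵏ = e is 4.

Answer: 4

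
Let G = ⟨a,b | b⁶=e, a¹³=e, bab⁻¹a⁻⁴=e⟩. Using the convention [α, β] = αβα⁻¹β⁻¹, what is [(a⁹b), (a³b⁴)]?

[(a⁹b), (a³b⁴)] = (a⁹b)·(a³b⁴)·(a⁹b)⁻¹·(a³b⁴)⁻¹.
  (a⁹b) · (a³b⁴) = a⁸b⁵
  (a⁸b⁵) · (ab⁵) = a⁵b⁴
  (a⁵b⁴) · (a⁴b²) = a²

Answer: a²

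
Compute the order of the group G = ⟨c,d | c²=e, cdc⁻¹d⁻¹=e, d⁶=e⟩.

Enumerate words in the generators, reducing via the relations: the distinct elements are
  {c, d, e, cd, d², d³, d⁴, d⁵, cd², cd³, cd⁴, cd⁵}.
No further products give new elements, so |G| = 12.

Answer: 12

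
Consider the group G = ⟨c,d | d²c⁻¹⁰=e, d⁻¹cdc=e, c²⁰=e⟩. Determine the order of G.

Enumerate words in the generators, reducing via the relations: the distinct elements are
  {c, d, e, cd, c², c³, c⁴, c⁵, c⁶, c⁷, c⁸, c⁹, c²d, c³d, c¹², c¹³, c¹¹, c¹⁰, c¹⁴, c¹⁵, c¹⁶, c¹⁷, c¹⁸, c¹⁹, c⁴d, c⁵d, c⁶d, c⁷d, c⁸d, c⁹d, d⁻¹, cd⁻¹, c²d⁻¹, c³d⁻¹, c⁴d⁻¹, c⁵d⁻¹, c⁶d⁻¹, c⁷d⁻¹, c⁸d⁻¹, c⁹d⁻¹}.
No further products give new elements, so |G| = 40.

Answer: 40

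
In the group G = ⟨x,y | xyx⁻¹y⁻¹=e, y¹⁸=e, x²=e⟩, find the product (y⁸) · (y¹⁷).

Compute (y⁸) · (y¹⁷) by multiplying left to right and reducing via the relations at each step:
  (y⁸) · y¹⁷ = y⁷

Answer: y⁷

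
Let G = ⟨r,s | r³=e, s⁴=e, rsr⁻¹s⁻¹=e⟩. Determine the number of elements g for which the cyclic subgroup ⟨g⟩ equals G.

G is cyclic of order 12. An element generates G iff its order is 12, and a cyclic group of order 12 has exactly φ(12) = 4 such elements.

Answer: 4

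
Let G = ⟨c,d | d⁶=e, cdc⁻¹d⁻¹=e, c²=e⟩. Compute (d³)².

Compute successive powers of (d³), reducing at each step:
  (d³)²: (d³) · d³ = e

Answer: e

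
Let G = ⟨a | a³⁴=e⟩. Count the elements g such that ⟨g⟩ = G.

G is cyclic of order 34. An element generates G iff its order is 34, and a cyclic group of order 34 has exactly φ(34) = 16 such elements.

Answer: 16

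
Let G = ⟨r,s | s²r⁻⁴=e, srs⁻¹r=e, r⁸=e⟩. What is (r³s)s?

Compute (r³s) · s by multiplying left to right and reducing via the relations at each step:
  (r³s) · s = r⁷

Answer: r⁷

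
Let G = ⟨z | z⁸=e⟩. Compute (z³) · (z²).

Compute (z³) · (z²) by multiplying left to right and reducing via the relations at each step:
  (z³) · z² = z⁵

Answer: z⁵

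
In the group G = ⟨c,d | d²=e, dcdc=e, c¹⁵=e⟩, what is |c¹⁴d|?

Compute successive powers until reaching e:
  (c¹⁴d)¹ = c¹⁴d, (c¹⁴d)² = e.
The smallest positive k with (c¹⁴d)ᵏ = e is 2.

Answer: 2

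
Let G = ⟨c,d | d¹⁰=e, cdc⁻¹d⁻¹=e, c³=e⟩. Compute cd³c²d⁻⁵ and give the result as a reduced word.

Multiply left to right, reducing at each step:
  c · d³ = cd³
  (cd³) · c² = d³
  (d³) · d⁻⁵ = d⁸

Answer: d⁸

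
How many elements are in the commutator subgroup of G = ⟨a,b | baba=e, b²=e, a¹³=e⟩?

G' = [G, G] is generated by all commutators. The generator-pair commutators are: [a, b] = a².
The subgroup they normally generate is {e, a, a², a³, a⁴, a⁵, a⁶, a⁷, a⁸, a⁹, a¹⁰, a¹¹, a¹²}, of order 13.
Check: |G/G'| = 26/13 = 2 is the order of the abelianisation.

Answer: 13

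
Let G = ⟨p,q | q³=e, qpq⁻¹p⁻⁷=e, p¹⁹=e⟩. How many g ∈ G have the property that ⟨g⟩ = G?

⟨g⟩ = G would require ord(g) = |G| = 57, but the maximum element order in G is 19 < 57. So G is not cyclic and no single element generates it: the count is 0.

Answer: 0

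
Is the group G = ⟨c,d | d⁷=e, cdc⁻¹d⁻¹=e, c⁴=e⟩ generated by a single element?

|G| = 28. The element cd has order 28 (its powers give 28 distinct elements), so ⟨cd⟩ = G and G is cyclic.

Answer: Yes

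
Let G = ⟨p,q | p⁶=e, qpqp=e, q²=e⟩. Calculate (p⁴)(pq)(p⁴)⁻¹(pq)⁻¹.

[(p⁴), (pq)] = (p⁴)·(pq)·(p⁴)⁻¹·(pq)⁻¹.
  (p⁴) · (pq) = p⁵q
  (p⁵q) · (p²) = p³q
  (p³q) · (pq) = p²

Answer: p²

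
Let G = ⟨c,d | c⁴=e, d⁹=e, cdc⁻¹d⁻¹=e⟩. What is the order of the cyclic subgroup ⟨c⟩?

|⟨c⟩| equals the order of c. Compute successive powers until reaching e:
  c¹ = c, c² = c², c³ = c³, c⁴ = e.
The smallest positive k with cᵏ = e is 4, so |⟨c⟩| = 4.

Answer: 4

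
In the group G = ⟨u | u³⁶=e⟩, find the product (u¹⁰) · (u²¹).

Compute (u¹⁰) · (u²¹) by multiplying left to right and reducing via the relations at each step:
  (u¹⁰) · u²¹ = u³¹

Answer: u³¹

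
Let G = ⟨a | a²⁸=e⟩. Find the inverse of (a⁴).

The order of (a⁴) is 7 (smallest k with (a⁴)ᵏ = e), so (a⁴)⁻¹ = (a⁴)⁶ = a²⁴.
Check: (a⁴) · (a²⁴) → (a⁴) · a²⁴ = e, giving e as required.

Answer: a²⁴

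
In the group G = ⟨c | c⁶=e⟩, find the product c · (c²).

Compute c · (c²) by multiplying left to right and reducing via the relations at each step:
  c · c² = c³

Answer: c³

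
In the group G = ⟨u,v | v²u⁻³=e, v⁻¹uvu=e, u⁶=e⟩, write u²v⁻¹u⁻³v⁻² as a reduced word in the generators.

Multiply left to right, reducing at each step:
  (u²) · v⁻¹ = u²v⁻¹
  (u²v⁻¹) · u⁻³ = u²v
  (u²v) · v⁻² = u²v⁻¹

Answer: u²v⁻¹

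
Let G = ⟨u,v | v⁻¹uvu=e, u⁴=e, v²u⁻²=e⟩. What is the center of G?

An element z ∈ Z(G) iff z commutes with every generator.
For example u² is central: (u²)·u = u³ = u·(u²); (u²)·v = v⁻¹ = v·(u²).
Whereas u ∉ Z(G) since u·v = uv ≠ uv⁻¹ = v·u.
Checking each of the 8 elements this way gives Z(G) = {e, u²}, of order 2.

Answer: {e, u²}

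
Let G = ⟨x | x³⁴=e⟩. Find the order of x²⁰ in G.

Compute successive powers until reaching e:
  (x²⁰)¹ = x²⁰, (x²⁰)² = x⁶, (x²⁰)³ = x²⁶, (x²⁰)⁴ = x¹², (x²⁰)⁵ = x³², (x²⁰)⁶ = x¹⁸, (x²⁰)⁷ = x⁴, (x²⁰)⁸ = x²⁴, (x²⁰)⁹ = x¹⁰, (x²⁰)¹⁰ = x³⁰, (x²⁰)¹¹ = x¹⁶, (x²⁰)¹² = x², (x²⁰)¹³ = x²², (x²⁰)¹⁴ = x⁸, (x²⁰)¹⁵ = x²⁸, (x²⁰)¹⁶ = x¹⁴, (x²⁰)¹⁷ = e.
The smallest positive k with (x²⁰)ᵏ = e is 17.

Answer: 17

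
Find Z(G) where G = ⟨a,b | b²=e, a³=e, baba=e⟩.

An element z ∈ Z(G) iff z commutes with every generator.
For example e is central: e·a = a = a·e; e·b = b = b·e.
Whereas a ∉ Z(G) since a·b = ab ≠ a²b = b·a.
Checking each of the 6 elements this way gives Z(G) = {e}, of order 1.

Answer: {e}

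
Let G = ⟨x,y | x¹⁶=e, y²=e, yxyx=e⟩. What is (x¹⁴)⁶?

Compute successive powers of (x¹⁴), reducing at each step:
  (x¹⁴)²: (x¹⁴) · x¹⁴ = x¹²
  (x¹⁴)³: (x¹²) · x¹⁴ = x¹⁰
  (x¹⁴)⁴: (x¹⁰) · x¹⁴ = x⁸
  (x¹⁴)⁵: (x⁸) · x¹⁴ = x⁶
  (x¹⁴)⁶: (x⁶) · x¹⁴ = x⁴

Answer: x⁴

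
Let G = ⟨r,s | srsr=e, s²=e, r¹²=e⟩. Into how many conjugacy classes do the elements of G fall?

The conjugacy classes (representative and size) are:
  [e] (size 1), [r¹¹] (size 2), [r²] (size 2), [r⁹] (size 2), [r⁴] (size 2), [r⁵] (size 2), [r⁶] (size 1), [s] (size 6), [rs] (size 6).
Class equation: 1 + 2 + 2 + 2 + 2 + 2 + 1 + 6 + 6 = 24 = |G|. So G has 9 conjugacy classes.

Answer: 9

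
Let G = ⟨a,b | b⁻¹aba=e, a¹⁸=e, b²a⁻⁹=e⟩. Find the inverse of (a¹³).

The order of (a¹³) is 18 (smallest k with (a¹³)ᵏ = e), so (a¹³)⁻¹ = (a¹³)¹⁷ = a⁵.
Check: (a¹³) · (a⁵) → (a¹³) · a⁵ = e, giving e as required.

Answer: a⁵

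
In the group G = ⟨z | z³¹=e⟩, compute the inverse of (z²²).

The order of (z²²) is 31 (smallest k with (z²²)ᵏ = e), so (z²²)⁻¹ = (z²²)³⁰ = z⁹.
Check: (z²²) · (z⁹) → (z²²) · z⁹ = e, giving e as required.

Answer: z⁹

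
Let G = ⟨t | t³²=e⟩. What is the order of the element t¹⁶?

Compute successive powers until reaching e:
  (t¹⁶)¹ = t¹⁶, (t¹⁶)² = e.
The smallest positive k with (t¹⁶)ᵏ = e is 2.

Answer: 2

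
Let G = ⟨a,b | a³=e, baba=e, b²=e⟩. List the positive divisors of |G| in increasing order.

|G| = 6 = 2 · 3. By Lagrange's theorem the order of any subgroup divides 6; the divisors of 6 are 1, 2, 3, 6.

Answer: 1, 2, 3, 6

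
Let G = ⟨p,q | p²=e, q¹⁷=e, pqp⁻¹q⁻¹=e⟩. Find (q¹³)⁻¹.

The order of (q¹³) is 17 (smallest k with (q¹³)ᵏ = e), so (q¹³)⁻¹ = (q¹³)¹⁶ = q⁴.
Check: (q¹³) · (q⁴) → (q¹³) · q⁴ = e, giving e as required.

Answer: q⁴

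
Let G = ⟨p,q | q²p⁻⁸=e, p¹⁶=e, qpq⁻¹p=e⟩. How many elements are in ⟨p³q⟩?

|⟨p³q⟩| equals the order of p³q. Compute successive powers until reaching e:
  (p³q)¹ = p³q, (p³q)² = p⁸, (p³q)³ = p³q⁻¹, (p³q)⁴ = e.
The smallest positive k with (p³q)ᵏ = e is 4, so |⟨p³q⟩| = 4.

Answer: 4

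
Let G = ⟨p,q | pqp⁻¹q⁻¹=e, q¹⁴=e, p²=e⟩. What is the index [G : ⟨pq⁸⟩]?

First find ord(pq⁸) by computing successive powers:
  (pq⁸)¹ = pq⁸, (pq⁸)² = q², (pq⁸)³ = pq¹⁰, (pq⁸)⁴ = q⁴, (pq⁸)⁵ = pq¹², (pq⁸)⁶ = q⁶, (pq⁸)⁷ = p, (pq⁸)⁸ = q⁸, (pq⁸)⁹ = pq², (pq⁸)¹⁰ = q¹⁰, (pq⁸)¹¹ = pq⁴, (pq⁸)¹² = q¹², (pq⁸)¹³ = pq⁶, (pq⁸)¹⁴ = e.
So |⟨pq⁸⟩| = ord(pq⁸) = 14. With |G| = 28, by Lagrange [G : ⟨pq⁸⟩] = 28/14 = 2.

Answer: 2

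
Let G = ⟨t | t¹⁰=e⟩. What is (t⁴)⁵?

Compute successive powers of (t⁴), reducing at each step:
  (t⁴)²: (t⁴) · t⁴ = t⁸
  (t⁴)³: (t⁸) · t⁴ = t²
  (t⁴)⁴: (t²) · t⁴ = t⁶
  (t⁴)⁵: (t⁶) · t⁴ = e

Answer: e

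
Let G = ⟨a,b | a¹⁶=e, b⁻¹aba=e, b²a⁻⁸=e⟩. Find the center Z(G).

An element z ∈ Z(G) iff z commutes with every generator.
For example a⁸ is central: (a⁸)·a = a⁹ = a·(a⁸); (a⁸)·b = b⁻¹ = b·(a⁸).
Whereas a ∉ Z(G) since a·b = ab ≠ a⁷b⁻¹ = b·a.
Checking each of the 32 elements this way gives Z(G) = {e, a⁸}, of order 2.

Answer: {e, a⁸}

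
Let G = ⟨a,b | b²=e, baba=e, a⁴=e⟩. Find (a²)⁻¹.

The order of (a²) is 2 (smallest k with (a²)ᵏ = e), so (a²)⁻¹ = (a²)¹ = a².
Check: (a²) · (a²) → (a²) · a² = e, giving e as required.

Answer: a²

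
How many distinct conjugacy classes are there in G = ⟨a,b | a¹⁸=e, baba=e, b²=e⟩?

The conjugacy classes (representative and size) are:
  [e] (size 1), [a] (size 2), [a²] (size 2), [a³] (size 2), [a¹⁴] (size 2), [a⁵] (size 2), [a¹²] (size 2), [a⁷] (size 2), [a¹⁰] (size 2), [a⁹] (size 1), [a¹⁰b] (size 9), [ab] (size 9).
Class equation: 1 + 2 + 2 + 2 + 2 + 2 + 2 + 2 + 2 + 1 + 9 + 9 = 36 = |G|. So G has 12 conjugacy classes.

Answer: 12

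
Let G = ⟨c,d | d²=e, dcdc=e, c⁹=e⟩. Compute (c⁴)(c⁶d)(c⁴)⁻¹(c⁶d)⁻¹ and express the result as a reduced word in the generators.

[(c⁴), (c⁶d)] = (c⁴)·(c⁶d)·(c⁴)⁻¹·(c⁶d)⁻¹.
  (c⁴) · (c⁶d) = cd
  (cd) · (c⁵) = c⁵d
  (c⁵d) · (c⁶d) = c⁸

Answer: c⁸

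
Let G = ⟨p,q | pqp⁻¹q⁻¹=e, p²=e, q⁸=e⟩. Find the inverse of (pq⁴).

The order of (pq⁴) is 2 (smallest k with (pq⁴)ᵏ = e), so (pq⁴)⁻¹ = (pq⁴)¹ = pq⁴.
Check: (pq⁴) · (pq⁴) → (pq⁴) · p = q⁴;   (q⁴) · q⁴ = e, giving e as required.

Answer: pq⁴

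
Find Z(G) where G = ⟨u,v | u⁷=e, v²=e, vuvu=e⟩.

An element z ∈ Z(G) iff z commutes with every generator.
For example e is central: e·u = u = u·e; e·v = v = v·e.
Whereas u ∉ Z(G) since u·v = uv ≠ u⁶v = v·u.
Checking each of the 14 elements this way gives Z(G) = {e}, of order 1.

Answer: {e}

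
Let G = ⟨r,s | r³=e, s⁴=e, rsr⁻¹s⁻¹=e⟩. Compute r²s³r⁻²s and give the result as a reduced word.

Multiply left to right, reducing at each step:
  (r²) · s³ = r²s³
  (r²s³) · r⁻² = s³
  (s³) · s = e

Answer: e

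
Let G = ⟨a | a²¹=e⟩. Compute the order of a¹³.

Compute successive powers until reaching e:
  (a¹³)¹ = a¹³, (a¹³)² = a⁵, (a¹³)³ = a¹⁸, (a¹³)⁴ = a¹⁰, (a¹³)⁵ = a², (a¹³)⁶ = a¹⁵, (a¹³)⁷ = a⁷, (a¹³)⁸ = a²⁰, (a¹³)⁹ = a¹², (a¹³)¹⁰ = a⁴, (a¹³)¹¹ = a¹⁷, (a¹³)¹² = a⁹, (a¹³)¹³ = a, (a¹³)¹⁴ = a¹⁴, (a¹³)¹⁵ = a⁶, (a¹³)¹⁶ = a¹⁹, (a¹³)¹⁷ = a¹¹, (a¹³)¹⁸ = a³, (a¹³)¹⁹ = a¹⁶, (a¹³)²⁰ = a⁸, (a¹³)²¹ = e.
The smallest positive k with (a¹³)ᵏ = e is 21.

Answer: 21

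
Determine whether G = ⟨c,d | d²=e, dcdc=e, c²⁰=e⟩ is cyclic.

Every cyclic group is abelian. But c·d = cd while d·c = c¹⁹d, so c·d ≠ d·c and G is not abelian. Hence G is not cyclic.

Answer: No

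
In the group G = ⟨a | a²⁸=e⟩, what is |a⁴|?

Compute successive powers until reaching e:
  (a⁴)¹ = a⁴, (a⁴)² = a⁸, (a⁴)³ = a¹², (a⁴)⁴ = a¹⁶, (a⁴)⁵ = a²⁰, (a⁴)⁶ = a²⁴, (a⁴)⁷ = e.
The smallest positive k with (a⁴)ᵏ = e is 7.

Answer: 7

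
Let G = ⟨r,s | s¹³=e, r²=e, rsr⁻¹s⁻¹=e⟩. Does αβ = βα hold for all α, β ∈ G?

Each pair of generators commutes: r·s = rs = s·r. Since the generators pairwise commute, every element of G commutes with every other, so G is abelian.

Answer: Yes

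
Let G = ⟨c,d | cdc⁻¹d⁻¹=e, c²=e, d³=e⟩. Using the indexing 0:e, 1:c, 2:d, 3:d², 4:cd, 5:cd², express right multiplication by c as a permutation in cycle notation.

(0 1)(2 4)(3 5)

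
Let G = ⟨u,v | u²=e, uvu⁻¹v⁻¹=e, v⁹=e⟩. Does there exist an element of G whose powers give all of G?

|G| = 18. The element uv has order 18 (its powers give 18 distinct elements), so ⟨uv⟩ = G and G is cyclic.

Answer: Yes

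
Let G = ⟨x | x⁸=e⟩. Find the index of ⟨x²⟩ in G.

First find ord(x²) by computing successive powers:
  (x²)¹ = x², (x²)² = x⁴, (x²)³ = x⁶, (x²)⁴ = e.
So |⟨x²⟩| = ord(x²) = 4. With |G| = 8, by Lagrange [G : ⟨x²⟩] = 8/4 = 2.

Answer: 2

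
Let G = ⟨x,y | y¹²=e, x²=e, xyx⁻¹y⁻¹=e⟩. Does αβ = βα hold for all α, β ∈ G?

Each pair of generators commutes: x·y = xy = y·x. Since the generators pairwise commute, every element of G commutes with every other, so G is abelian.

Answer: Yes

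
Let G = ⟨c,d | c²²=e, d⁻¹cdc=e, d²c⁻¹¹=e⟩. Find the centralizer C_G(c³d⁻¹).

⟨c³d⁻¹⟩ ⊆ C_G(c³d⁻¹) since powers of c³d⁻¹ commute with c³d⁻¹; so |C_G(c³d⁻¹)| ≥ |⟨c³d⁻¹⟩| = 4.
By orbit–stabilizer, |C_G(c³d⁻¹)| = |G| / |conj. class of c³d⁻¹| = 44 / 11 = 4.
The 4 elements commuting with c³d⁻¹ are {e, c¹¹, c³d, c³d⁻¹}.

Answer: {e, c¹¹, c³d, c³d⁻¹}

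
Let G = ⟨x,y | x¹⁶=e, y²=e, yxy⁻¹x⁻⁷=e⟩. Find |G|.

Enumerate words in the generators, reducing via the relations: the distinct elements are
  {e, x, y, xy, x², x³, x⁴, x⁵, x⁶, x⁷, x⁸, x⁹, x²y, x³y, x¹², x¹³, x¹¹, x¹⁰, x¹⁴, x¹⁵, x⁴y, x⁵y, x⁶y, x⁷y, x⁸y, x⁹y, x¹²y, x¹³y, x¹¹y, x¹⁰y, x¹⁴y, x¹⁵y}.
No further products give new elements, so |G| = 32.

Answer: 32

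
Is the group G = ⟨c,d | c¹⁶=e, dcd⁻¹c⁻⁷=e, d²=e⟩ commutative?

c·d = cd but d·c = c⁷d, so c·d ≠ d·c and G is not abelian.

Answer: No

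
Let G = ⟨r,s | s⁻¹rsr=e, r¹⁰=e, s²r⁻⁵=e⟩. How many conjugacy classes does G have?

The conjugacy classes (representative and size) are:
  [e] (size 1), [r] (size 2), [r⁸] (size 2), [r⁷] (size 2), [r⁴] (size 2), [r⁵] (size 1), [r⁴s] (size 5), [r²s⁻¹] (size 5).
Class equation: 1 + 2 + 2 + 2 + 2 + 1 + 5 + 5 = 20 = |G|. So G has 8 conjugacy classes.

Answer: 8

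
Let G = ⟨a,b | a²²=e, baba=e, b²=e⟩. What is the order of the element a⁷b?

Compute successive powers until reaching e:
  (a⁷b)¹ = a⁷b, (a⁷b)² = e.
The smallest positive k with (a⁷b)ᵏ = e is 2.

Answer: 2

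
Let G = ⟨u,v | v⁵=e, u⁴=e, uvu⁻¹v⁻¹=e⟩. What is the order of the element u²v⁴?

Compute successive powers until reaching e:
  (u²v⁴)¹ = u²v⁴, (u²v⁴)² = v³, (u²v⁴)³ = u²v², (u²v⁴)⁴ = v, (u²v⁴)⁵ = u², (u²v⁴)⁶ = v⁴, (u²v⁴)⁷ = u²v³, (u²v⁴)⁸ = v², (u²v⁴)⁹ = u²v, (u²v⁴)¹⁰ = e.
The smallest positive k with (u²v⁴)ᵏ = e is 10.

Answer: 10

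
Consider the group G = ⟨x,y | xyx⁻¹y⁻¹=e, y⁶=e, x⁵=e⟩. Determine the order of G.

Enumerate words in the generators, reducing via the relations: the distinct elements are
  {e, x, y, xy, x², x³, x⁴, y², y³, y⁴, y⁵, xy², xy³, xy⁴, xy⁵, x²y, x³y, x⁴y, x²y², x²y³, x²y⁴, x²y⁵, x³y², x³y³, x³y⁴, x³y⁵, x⁴y², x⁴y³, x⁴y⁴, x⁴y⁵}.
No further products give new elements, so |G| = 30.

Answer: 30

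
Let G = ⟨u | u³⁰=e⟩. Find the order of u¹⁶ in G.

Compute successive powers until reaching e:
  (u¹⁶)¹ = u¹⁶, (u¹⁶)² = u², (u¹⁶)³ = u¹⁸, (u¹⁶)⁴ = u⁴, (u¹⁶)⁵ = u²⁰, (u¹⁶)⁶ = u⁶, (u¹⁶)⁷ = u²², (u¹⁶)⁸ = u⁸, (u¹⁶)⁹ = u²⁴, (u¹⁶)¹⁰ = u¹⁰, (u¹⁶)¹¹ = u²⁶, (u¹⁶)¹² = u¹², (u¹⁶)¹³ = u²⁸, (u¹⁶)¹⁴ = u¹⁴, (u¹⁶)¹⁵ = e.
The smallest positive k with (u¹⁶)ᵏ = e is 15.

Answer: 15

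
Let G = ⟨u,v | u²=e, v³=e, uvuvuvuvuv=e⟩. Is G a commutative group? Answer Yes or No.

u·v = uv but v·u = vu, so u·v ≠ v·u and G is not abelian.

Answer: No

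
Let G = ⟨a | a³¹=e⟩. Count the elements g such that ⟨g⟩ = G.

G is cyclic of order 31. An element generates G iff its order is 31, and a cyclic group of order 31 has exactly φ(31) = 30 such elements.

Answer: 30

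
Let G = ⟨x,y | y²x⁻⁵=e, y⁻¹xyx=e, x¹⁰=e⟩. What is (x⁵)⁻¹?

The order of (x⁵) is 2 (smallest k with (x⁵)ᵏ = e), so (x⁵)⁻¹ = (x⁵)¹ = x⁵.
Check: (x⁵) · (x⁵) → (x⁵) · x⁵ = e, giving e as required.

Answer: x⁵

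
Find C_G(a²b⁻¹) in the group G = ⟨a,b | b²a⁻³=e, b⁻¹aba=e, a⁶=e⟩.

⟨a²b⁻¹⟩ ⊆ C_G(a²b⁻¹) since powers of a²b⁻¹ commute with a²b⁻¹; so |C_G(a²b⁻¹)| ≥ |⟨a²b⁻¹⟩| = 4.
By orbit–stabilizer, |C_G(a²b⁻¹)| = |G| / |conj. class of a²b⁻¹| = 12 / 3 = 4.
The 4 elements commuting with a²b⁻¹ are {e, a³, a²b, a²b⁻¹}.

Answer: {e, a³, a²b, a²b⁻¹}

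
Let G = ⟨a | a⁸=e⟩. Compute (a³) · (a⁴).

Compute (a³) · (a⁴) by multiplying left to right and reducing via the relations at each step:
  (a³) · a⁴ = a⁷

Answer: a⁷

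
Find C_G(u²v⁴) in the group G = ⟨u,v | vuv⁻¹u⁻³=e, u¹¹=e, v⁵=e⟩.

⟨u²v⁴⟩ ⊆ C_G(u²v⁴) since powers of u²v⁴ commute with u²v⁴; so |C_G(u²v⁴)| ≥ |⟨u²v⁴⟩| = 5.
By orbit–stabilizer, |C_G(u²v⁴)| = |G| / |conj. class of u²v⁴| = 55 / 11 = 5.
The 5 elements commuting with u²v⁴ are {e, u²v⁴, u⁵v, u⁹v², u¹⁰v³}.

Answer: {e, u²v⁴, u⁵v, u⁹v², u¹⁰v³}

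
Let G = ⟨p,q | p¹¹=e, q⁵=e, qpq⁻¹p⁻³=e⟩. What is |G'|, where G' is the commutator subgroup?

G' = [G, G] is generated by all commutators. The generator-pair commutators are: [p, q] = p⁹.
The subgroup they normally generate is {e, p, p², p³, p⁴, p⁵, p⁶, p⁷, p⁸, p⁹, p¹⁰}, of order 11.
Check: |G/G'| = 55/11 = 5 is the order of the abelianisation.

Answer: 11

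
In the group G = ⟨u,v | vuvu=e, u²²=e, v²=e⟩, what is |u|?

Compute successive powers until reaching e:
  u¹ = u, u² = u², u³ = u³, u⁴ = u⁴, u⁵ = u⁵, u⁶ = u⁶, u⁷ = u⁷, u⁸ = u⁸, u⁹ = u⁹, u¹⁰ = u¹⁰, u¹¹ = u¹¹, u¹² = u¹², u¹³ = u¹³, u¹⁴ = u¹⁴, u¹⁵ = u¹⁵, u¹⁶ = u¹⁶, u¹⁷ = u¹⁷, u¹⁸ = u¹⁸, u¹⁹ = u¹⁹, u²⁰ = u²⁰, u²¹ = u²¹, u²² = e.
The smallest positive k with uᵏ = e is 22.

Answer: 22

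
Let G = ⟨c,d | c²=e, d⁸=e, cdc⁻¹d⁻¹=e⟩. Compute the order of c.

Compute successive powers until reaching e:
  c¹ = c, c² = e.
The smallest positive k with cᵏ = e is 2.

Answer: 2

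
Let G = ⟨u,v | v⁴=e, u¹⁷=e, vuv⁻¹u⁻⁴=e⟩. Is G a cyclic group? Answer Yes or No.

Every cyclic group is abelian. But u·v = uv while v·u = u⁴v, so u·v ≠ v·u and G is not abelian. Hence G is not cyclic.

Answer: No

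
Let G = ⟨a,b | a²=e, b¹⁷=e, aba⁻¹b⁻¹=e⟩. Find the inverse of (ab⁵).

The order of (ab⁵) is 34 (smallest k with (ab⁵)ᵏ = e), so (ab⁵)⁻¹ = (ab⁵)³³ = ab¹².
Check: (ab⁵) · (ab¹²) → (ab⁵) · a = b⁵;   (b⁵) · b¹² = e, giving e as required.

Answer: ab¹²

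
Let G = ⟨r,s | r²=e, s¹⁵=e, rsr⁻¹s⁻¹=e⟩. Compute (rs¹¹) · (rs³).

Compute (rs¹¹) · (rs³) by multiplying left to right and reducing via the relations at each step:
  (rs¹¹) · r = s¹¹
  (s¹¹) · s³ = s¹⁴

Answer: s¹⁴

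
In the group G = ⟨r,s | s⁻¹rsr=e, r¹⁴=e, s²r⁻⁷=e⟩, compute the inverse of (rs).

The order of (rs) is 4 (smallest k with (rs)ᵏ = e), so (rs)⁻¹ = (rs)³ = rs⁻¹.
Check: (rs) · (rs⁻¹) → (rs) · r = s;   s · s⁻¹ = e, giving e as required.

Answer: rs⁻¹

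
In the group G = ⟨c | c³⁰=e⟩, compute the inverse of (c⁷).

The order of (c⁷) is 30 (smallest k with (c⁷)ᵏ = e), so (c⁷)⁻¹ = (c⁷)²⁹ = c²³.
Check: (c⁷) · (c²³) → (c⁷) · c²³ = e, giving e as required.

Answer: c²³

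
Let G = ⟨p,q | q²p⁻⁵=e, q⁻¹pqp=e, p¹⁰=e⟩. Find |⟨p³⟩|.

|⟨p³⟩| equals the order of p³. Compute successive powers until reaching e:
  (p³)¹ = p³, (p³)² = p⁶, (p³)³ = p⁹, (p³)⁴ = p², (p³)⁵ = p⁵, (p³)⁶ = p⁸, (p³)⁷ = p, (p³)⁸ = p⁴, (p³)⁹ = p⁷, (p³)¹⁰ = e.
The smallest positive k with (p³)ᵏ = e is 10, so |⟨p³⟩| = 10.

Answer: 10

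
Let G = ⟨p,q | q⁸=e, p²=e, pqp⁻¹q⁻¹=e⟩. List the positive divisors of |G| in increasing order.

|G| = 16 = 2⁴. By Lagrange's theorem the order of any subgroup divides 16; the divisors of 16 are 1, 2, 4, 8, 16.

Answer: 1, 2, 4, 8, 16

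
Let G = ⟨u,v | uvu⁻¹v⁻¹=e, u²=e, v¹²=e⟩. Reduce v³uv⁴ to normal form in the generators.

Multiply left to right, reducing at each step:
  (v³) · u = uv³
  (uv³) · v⁴ = uv⁷

Answer: uv⁷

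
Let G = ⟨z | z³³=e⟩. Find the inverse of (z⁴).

The order of (z⁴) is 33 (smallest k with (z⁴)ᵏ = e), so (z⁴)⁻¹ = (z⁴)³² = z²⁹.
Check: (z⁴) · (z²⁹) → (z⁴) · z²⁹ = e, giving e as required.

Answer: z²⁹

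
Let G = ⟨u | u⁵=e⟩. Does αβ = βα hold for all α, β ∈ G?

G has a single generator, so G is cyclic and hence abelian.

Answer: Yes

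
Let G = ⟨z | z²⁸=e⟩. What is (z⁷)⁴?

Compute successive powers of (z⁷), reducing at each step:
  (z⁷)²: (z⁷) · z⁷ = z¹⁴
  (z⁷)³: (z¹⁴) · z⁷ = z²¹
  (z⁷)⁴: (z²¹) · z⁷ = e

Answer: e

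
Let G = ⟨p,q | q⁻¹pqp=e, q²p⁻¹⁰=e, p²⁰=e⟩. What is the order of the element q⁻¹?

Compute successive powers until reaching e:
  (q⁻¹)¹ = q⁻¹, (q⁻¹)² = p¹⁰, (q⁻¹)³ = q, (q⁻¹)⁴ = e.
The smallest positive k with (q⁻¹)ᵏ = e is 4.

Answer: 4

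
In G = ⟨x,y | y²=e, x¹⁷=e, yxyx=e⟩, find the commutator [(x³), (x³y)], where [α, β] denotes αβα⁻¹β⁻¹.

[(x³), (x³y)] = (x³)·(x³y)·(x³)⁻¹·(x³y)⁻¹.
  (x³) · (x³y) = x⁶y
  (x⁶y) · (x¹⁴) = x⁹y
  (x⁹y) · (x³y) = x⁶

Answer: x⁶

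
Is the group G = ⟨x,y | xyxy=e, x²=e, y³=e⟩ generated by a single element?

Every cyclic group is abelian. But x·y = xy while y·x = xy², so x·y ≠ y·x and G is not abelian. Hence G is not cyclic.

Answer: No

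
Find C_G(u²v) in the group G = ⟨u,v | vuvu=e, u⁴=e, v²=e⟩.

⟨u²v⟩ ⊆ C_G(u²v) since powers of u²v commute with u²v; so |C_G(u²v)| ≥ |⟨u²v⟩| = 2.
By orbit–stabilizer, |C_G(u²v)| = |G| / |conj. class of u²v| = 8 / 2 = 4.
The 4 elements commuting with u²v are {e, u², v, u²v}.

Answer: {e, u², v, u²v}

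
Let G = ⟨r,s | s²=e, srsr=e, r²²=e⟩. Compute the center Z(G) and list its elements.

An element z ∈ Z(G) iff z commutes with every generator.
For example r¹¹ is central: (r¹¹)·r = r¹² = r·(r¹¹); (r¹¹)·s = r¹¹s = s·(r¹¹).
Whereas r ∉ Z(G) since r·s = rs ≠ r²¹s = s·r.
Checking each of the 44 elements this way gives Z(G) = {e, r¹¹}, of order 2.

Answer: {e, r¹¹}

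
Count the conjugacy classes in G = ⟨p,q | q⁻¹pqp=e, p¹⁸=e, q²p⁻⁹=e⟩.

The conjugacy classes (representative and size) are:
  [e] (size 1), [p¹⁷] (size 2), [p¹⁶] (size 2), [p³] (size 2), [p¹⁴] (size 2), [p¹³] (size 2), [p¹²] (size 2), [p¹¹] (size 2), [p¹⁰] (size 2), [p⁹] (size 1), [p⁸q] (size 9), [pq] (size 9).
Class equation: 1 + 2 + 2 + 2 + 2 + 2 + 2 + 2 + 2 + 1 + 9 + 9 = 36 = |G|. So G has 12 conjugacy classes.

Answer: 12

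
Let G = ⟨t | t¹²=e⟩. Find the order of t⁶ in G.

Compute successive powers until reaching e:
  (t⁶)¹ = t⁶, (t⁶)² = e.
The smallest positive k with (t⁶)ᵏ = e is 2.

Answer: 2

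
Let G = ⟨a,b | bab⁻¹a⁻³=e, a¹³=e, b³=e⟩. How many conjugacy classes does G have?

The conjugacy classes (representative and size) are:
  [e] (size 1), [a] (size 3), [a⁵] (size 3), [a¹⁰] (size 3), [a⁸] (size 3), [a¹⁰b] (size 13), [a⁷b²] (size 13).
Class equation: 1 + 3 + 3 + 3 + 3 + 13 + 13 = 39 = |G|. So G has 7 conjugacy classes.

Answer: 7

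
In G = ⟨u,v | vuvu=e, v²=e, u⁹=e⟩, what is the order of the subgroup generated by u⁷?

|⟨u⁷⟩| equals the order of u⁷. Compute successive powers until reaching e:
  (u⁷)¹ = u⁷, (u⁷)² = u⁵, (u⁷)³ = u³, (u⁷)⁴ = u, (u⁷)⁵ = u⁸, (u⁷)⁶ = u⁶, (u⁷)⁷ = u⁴, (u⁷)⁸ = u², (u⁷)⁹ = e.
The smallest positive k with (u⁷)ᵏ = e is 9, so |⟨u⁷⟩| = 9.

Answer: 9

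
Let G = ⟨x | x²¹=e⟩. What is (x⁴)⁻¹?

The order of (x⁴) is 21 (smallest k with (x⁴)ᵏ = e), so (x⁴)⁻¹ = (x⁴)²⁰ = x¹⁷.
Check: (x⁴) · (x¹⁷) → (x⁴) · x¹⁷ = e, giving e as required.

Answer: x¹⁷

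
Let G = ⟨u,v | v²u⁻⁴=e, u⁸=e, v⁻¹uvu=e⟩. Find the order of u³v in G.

Compute successive powers until reaching e:
  (u³v)¹ = u³v, (u³v)² = u⁴, (u³v)³ = u³v⁻¹, (u³v)⁴ = e.
The smallest positive k with (u³v)ᵏ = e is 4.

Answer: 4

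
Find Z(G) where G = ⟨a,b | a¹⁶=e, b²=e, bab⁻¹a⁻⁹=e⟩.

An element z ∈ Z(G) iff z commutes with every generator.
For example a² is central: (a²)·a = a³ = a·(a²); (a²)·b = a²b = b·(a²).
Whereas a ∉ Z(G) since a·b = ab ≠ a⁹b = b·a.
Checking each of the 32 elements this way gives Z(G) = {e, a², a⁴, a⁶, a⁸, a¹⁰, a¹², a¹⁴}, of order 8.

Answer: {e, a², a⁴, a⁶, a⁸, a¹⁰, a¹², a¹⁴}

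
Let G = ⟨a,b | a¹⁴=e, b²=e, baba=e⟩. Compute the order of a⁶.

Compute successive powers until reaching e:
  (a⁶)¹ = a⁶, (a⁶)² = a¹², (a⁶)³ = a⁴, (a⁶)⁴ = a¹⁰, (a⁶)⁵ = a², (a⁶)⁶ = a⁸, (a⁶)⁷ = e.
The smallest positive k with (a⁶)ᵏ = e is 7.

Answer: 7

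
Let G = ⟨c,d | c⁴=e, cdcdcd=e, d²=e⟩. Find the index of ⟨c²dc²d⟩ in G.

First find ord(c²dc²d) by computing successive powers:
  (c²dc²d)¹ = c²dc²d, (c²dc²d)² = e.
So |⟨c²dc²d⟩| = ord(c²dc²d) = 2. With |G| = 24, by Lagrange [G : ⟨c²dc²d⟩] = 24/2 = 12.

Answer: 12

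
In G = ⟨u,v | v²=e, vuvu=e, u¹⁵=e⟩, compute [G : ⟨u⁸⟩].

First find ord(u⁸) by computing successive powers:
  (u⁸)¹ = u⁸, (u⁸)² = u, (u⁸)³ = u⁹, (u⁸)⁴ = u², (u⁸)⁵ = u¹⁰, (u⁸)⁶ = u³, (u⁸)⁷ = u¹¹, (u⁸)⁸ = u⁴, (u⁸)⁹ = u¹², (u⁸)¹⁰ = u⁵, (u⁸)¹¹ = u¹³, (u⁸)¹² = u⁶, (u⁸)¹³ = u¹⁴, (u⁸)¹⁴ = u⁷, (u⁸)¹⁵ = e.
So |⟨u⁸⟩| = ord(u⁸) = 15. With |G| = 30, by Lagrange [G : ⟨u⁸⟩] = 30/15 = 2.

Answer: 2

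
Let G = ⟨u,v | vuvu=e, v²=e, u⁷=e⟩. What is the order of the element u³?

Compute successive powers until reaching e:
  (u³)¹ = u³, (u³)² = u⁶, (u³)³ = u², (u³)⁴ = u⁵, (u³)⁵ = u, (u³)⁶ = u⁴, (u³)⁷ = e.
The smallest positive k with (u³)ᵏ = e is 7.

Answer: 7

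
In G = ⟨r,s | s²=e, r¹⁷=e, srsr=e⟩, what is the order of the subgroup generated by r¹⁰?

|⟨r¹⁰⟩| equals the order of r¹⁰. Compute successive powers until reaching e:
  (r¹⁰)¹ = r¹⁰, (r¹⁰)² = r³, (r¹⁰)³ = r¹³, (r¹⁰)⁴ = r⁶, (r¹⁰)⁵ = r¹⁶, (r¹⁰)⁶ = r⁹, (r¹⁰)⁷ = r², (r¹⁰)⁸ = r¹², (r¹⁰)⁹ = r⁵, (r¹⁰)¹⁰ = r¹⁵, (r¹⁰)¹¹ = r⁸, (r¹⁰)¹² = r, (r¹⁰)¹³ = r¹¹, (r¹⁰)¹⁴ = r⁴, (r¹⁰)¹⁵ = r¹⁴, (r¹⁰)¹⁶ = r⁷, (r¹⁰)¹⁷ = e.
The smallest positive k with (r¹⁰)ᵏ = e is 17, so |⟨r¹⁰⟩| = 17.

Answer: 17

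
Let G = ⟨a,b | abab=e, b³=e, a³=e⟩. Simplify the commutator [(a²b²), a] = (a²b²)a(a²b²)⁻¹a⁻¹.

[(a²b²), a] = (a²b²)·a·(a²b²)⁻¹·a⁻¹.
  (a²b²) · a = ba²
  (ba²) · (a²b²) = a²b
  (a²b) · (a²) = ab²a

Answer: ab²a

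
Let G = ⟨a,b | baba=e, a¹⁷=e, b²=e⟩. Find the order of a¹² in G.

Compute successive powers until reaching e:
  (a¹²)¹ = a¹², (a¹²)² = a⁷, (a¹²)³ = a², (a¹²)⁴ = a¹⁴, (a¹²)⁵ = a⁹, (a¹²)⁶ = a⁴, (a¹²)⁷ = a¹⁶, (a¹²)⁸ = a¹¹, (a¹²)⁹ = a⁶, (a¹²)¹⁰ = a, (a¹²)¹¹ = a¹³, (a¹²)¹² = a⁸, (a¹²)¹³ = a³, (a¹²)¹⁴ = a¹⁵, (a¹²)¹⁵ = a¹⁰, (a¹²)¹⁶ = a⁵, (a¹²)¹⁷ = e.
The smallest positive k with (a¹²)ᵏ = e is 17.

Answer: 17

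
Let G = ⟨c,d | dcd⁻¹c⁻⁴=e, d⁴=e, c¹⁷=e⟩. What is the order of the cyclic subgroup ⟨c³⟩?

|⟨c³⟩| equals the order of c³. Compute successive powers until reaching e:
  (c³)¹ = c³, (c³)² = c⁶, (c³)³ = c⁹, (c³)⁴ = c¹², (c³)⁵ = c¹⁵, (c³)⁶ = c, (c³)⁷ = c⁴, (c³)⁸ = c⁷, (c³)⁹ = c¹⁰, (c³)¹⁰ = c¹³, (c³)¹¹ = c¹⁶, (c³)¹² = c², (c³)¹³ = c⁵, (c³)¹⁴ = c⁸, (c³)¹⁵ = c¹¹, (c³)¹⁶ = c¹⁴, (c³)¹⁷ = e.
The smallest positive k with (c³)ᵏ = e is 17, so |⟨c³⟩| = 17.

Answer: 17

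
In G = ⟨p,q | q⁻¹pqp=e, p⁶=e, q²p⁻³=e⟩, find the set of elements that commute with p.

⟨p⟩ ⊆ C_G(p) since powers of p commute with p; so |C_G(p)| ≥ |⟨p⟩| = 6.
By orbit–stabilizer, |C_G(p)| = |G| / |conj. class of p| = 12 / 2 = 6.
The 6 elements commuting with p are {e, p, p², p³, p⁴, p⁵}.

Answer: {e, p, p², p³, p⁴, p⁵}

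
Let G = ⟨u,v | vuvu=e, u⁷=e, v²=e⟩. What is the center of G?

An element z ∈ Z(G) iff z commutes with every generator.
For example e is central: e·u = u = u·e; e·v = v = v·e.
Whereas u ∉ Z(G) since u·v = uv ≠ u⁶v = v·u.
Checking each of the 14 elements this way gives Z(G) = {e}, of order 1.

Answer: {e}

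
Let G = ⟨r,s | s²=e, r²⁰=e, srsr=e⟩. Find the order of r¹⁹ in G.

Compute successive powers until reaching e:
  (r¹⁹)¹ = r¹⁹, (r¹⁹)² = r¹⁸, (r¹⁹)³ = r¹⁷, (r¹⁹)⁴ = r¹⁶, (r¹⁹)⁵ = r¹⁵, (r¹⁹)⁶ = r¹⁴, (r¹⁹)⁷ = r¹³, (r¹⁹)⁸ = r¹², (r¹⁹)⁹ = r¹¹, (r¹⁹)¹⁰ = r¹⁰, (r¹⁹)¹¹ = r⁹, (r¹⁹)¹² = r⁸, (r¹⁹)¹³ = r⁷, (r¹⁹)¹⁴ = r⁶, (r¹⁹)¹⁵ = r⁵, (r¹⁹)¹⁶ = r⁴, (r¹⁹)¹⁷ = r³, (r¹⁹)¹⁸ = r², (r¹⁹)¹⁹ = r, (r¹⁹)²⁰ = e.
The smallest positive k with (r¹⁹)ᵏ = e is 20.

Answer: 20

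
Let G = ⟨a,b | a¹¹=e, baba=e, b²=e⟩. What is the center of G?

An element z ∈ Z(G) iff z commutes with every generator.
For example e is central: e·a = a = a·e; e·b = b = b·e.
Whereas a ∉ Z(G) since a·b = ab ≠ a¹⁰b = b·a.
Checking each of the 22 elements this way gives Z(G) = {e}, of order 1.

Answer: {e}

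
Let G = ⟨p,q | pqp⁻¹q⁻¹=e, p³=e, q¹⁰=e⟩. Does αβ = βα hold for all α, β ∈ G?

Each pair of generators commutes: p·q = pq = q·p. Since the generators pairwise commute, every element of G commutes with every other, so G is abelian.

Answer: Yes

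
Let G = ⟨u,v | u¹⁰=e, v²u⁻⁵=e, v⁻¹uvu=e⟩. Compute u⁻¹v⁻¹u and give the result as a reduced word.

Multiply left to right, reducing at each step:
  (u⁹) · v⁻¹ = u⁴v
  (u⁴v) · u = u³v

Answer: u³v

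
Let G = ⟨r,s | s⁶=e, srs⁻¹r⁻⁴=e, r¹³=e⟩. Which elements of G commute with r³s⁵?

⟨r³s⁵⟩ ⊆ C_G(r³s⁵) since powers of r³s⁵ commute with r³s⁵; so |C_G(r³s⁵)| ≥ |⟨r³s⁵⟩| = 6.
By orbit–stabilizer, |C_G(r³s⁵)| = |G| / |conj. class of r³s⁵| = 78 / 13 = 6.
The 6 elements commuting with r³s⁵ are {e, rs, r³s⁵, r⁵s², r⁷s⁴, r⁸s³}.

Answer: {e, rs, r³s⁵, r⁵s², r⁷s⁴, r⁸s³}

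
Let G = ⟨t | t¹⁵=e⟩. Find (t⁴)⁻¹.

The order of (t⁴) is 15 (smallest k with (t⁴)ᵏ = e), so (t⁴)⁻¹ = (t⁴)¹⁴ = t¹¹.
Check: (t⁴) · (t¹¹) → (t⁴) · t¹¹ = e, giving e as required.

Answer: t¹¹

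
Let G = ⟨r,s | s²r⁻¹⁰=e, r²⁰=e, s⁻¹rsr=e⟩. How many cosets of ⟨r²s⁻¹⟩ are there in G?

First find ord(r²s⁻¹) by computing successive powers:
  (r²s⁻¹)¹ = r²s⁻¹, (r²s⁻¹)² = r¹⁰, (r²s⁻¹)³ = r²s, (r²s⁻¹)⁴ = e.
So |⟨r²s⁻¹⟩| = ord(r²s⁻¹) = 4. With |G| = 40, by Lagrange [G : ⟨r²s⁻¹⟩] = 40/4 = 10.

Answer: 10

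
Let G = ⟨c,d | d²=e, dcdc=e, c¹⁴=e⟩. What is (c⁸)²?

Compute successive powers of (c⁸), reducing at each step:
  (c⁸)²: (c⁸) · c⁸ = c²

Answer: c²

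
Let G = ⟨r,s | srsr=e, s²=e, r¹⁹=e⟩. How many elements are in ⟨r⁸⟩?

|⟨r⁸⟩| equals the order of r⁸. Compute successive powers until reaching e:
  (r⁸)¹ = r⁸, (r⁸)² = r¹⁶, (r⁸)³ = r⁵, (r⁸)⁴ = r¹³, (r⁸)⁵ = r², (r⁸)⁶ = r¹⁰, (r⁸)⁷ = r¹⁸, (r⁸)⁸ = r⁷, (r⁸)⁹ = r¹⁵, (r⁸)¹⁰ = r⁴, (r⁸)¹¹ = r¹², (r⁸)¹² = r, (r⁸)¹³ = r⁹, (r⁸)¹⁴ = r¹⁷, (r⁸)¹⁵ = r⁶, (r⁸)¹⁶ = r¹⁴, (r⁸)¹⁷ = r³, (r⁸)¹⁸ = r¹¹, (r⁸)¹⁹ = e.
The smallest positive k with (r⁸)ᵏ = e is 19, so |⟨r⁸⟩| = 19.

Answer: 19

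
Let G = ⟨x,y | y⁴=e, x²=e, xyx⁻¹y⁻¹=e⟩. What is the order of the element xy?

Compute successive powers until reaching e:
  (xy)¹ = xy, (xy)² = y², (xy)³ = xy³, (xy)⁴ = e.
The smallest positive k with (xy)ᵏ = e is 4.

Answer: 4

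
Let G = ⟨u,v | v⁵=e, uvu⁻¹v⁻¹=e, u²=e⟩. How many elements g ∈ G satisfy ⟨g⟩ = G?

G is cyclic of order 10. An element generates G iff its order is 10, and a cyclic group of order 10 has exactly φ(10) = 4 such elements.

Answer: 4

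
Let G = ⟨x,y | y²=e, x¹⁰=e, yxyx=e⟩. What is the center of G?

An element z ∈ Z(G) iff z commutes with every generator.
For example x⁵ is central: (x⁵)·x = x⁶ = x·(x⁵); (x⁵)·y = x⁵y = y·(x⁵).
Whereas x ∉ Z(G) since x·y = xy ≠ x⁹y = y·x.
Checking each of the 20 elements this way gives Z(G) = {e, x⁵}, of order 2.

Answer: {e, x⁵}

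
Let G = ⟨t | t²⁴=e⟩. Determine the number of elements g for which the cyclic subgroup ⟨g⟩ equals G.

G is cyclic of order 24. An element generates G iff its order is 24, and a cyclic group of order 24 has exactly φ(24) = 8 such elements.

Answer: 8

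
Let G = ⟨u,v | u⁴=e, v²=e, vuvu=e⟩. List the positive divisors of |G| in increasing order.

|G| = 8 = 2³. By Lagrange's theorem the order of any subgroup divides 8; the divisors of 8 are 1, 2, 4, 8.

Answer: 1, 2, 4, 8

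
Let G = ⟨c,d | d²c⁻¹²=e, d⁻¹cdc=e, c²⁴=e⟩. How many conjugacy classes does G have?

The conjugacy classes (representative and size) are:
  [e] (size 1), [c] (size 2), [c²] (size 2), [c³] (size 2), [c⁴] (size 2), [c⁵] (size 2), [c¹⁸] (size 2), [c⁷] (size 2), [c¹⁶] (size 2), [c¹⁵] (size 2), [c¹⁴] (size 2), [c¹³] (size 2), [c¹²] (size 1), [c⁶d] (size 12), [c⁵d⁻¹] (size 12).
Class equation: 1 + 2 + 2 + 2 + 2 + 2 + 2 + 2 + 2 + 2 + 2 + 2 + 1 + 12 + 12 = 48 = |G|. So G has 15 conjugacy classes.

Answer: 15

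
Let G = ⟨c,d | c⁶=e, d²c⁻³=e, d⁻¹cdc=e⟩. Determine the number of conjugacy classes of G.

The conjugacy classes (representative and size) are:
  [e] (size 1), [c] (size 2), [c²] (size 2), [c³] (size 1), [cd⁻¹] (size 3), [c²d⁻¹] (size 3).
Class equation: 1 + 2 + 2 + 1 + 3 + 3 = 12 = |G|. So G has 6 conjugacy classes.

Answer: 6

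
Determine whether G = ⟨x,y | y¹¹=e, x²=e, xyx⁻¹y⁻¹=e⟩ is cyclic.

|G| = 22. The element xy has order 22 (its powers give 22 distinct elements), so ⟨xy⟩ = G and G is cyclic.

Answer: Yes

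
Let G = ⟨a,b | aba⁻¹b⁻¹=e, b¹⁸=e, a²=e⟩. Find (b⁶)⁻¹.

The order of (b⁶) is 3 (smallest k with (b⁶)ᵏ = e), so (b⁶)⁻¹ = (b⁶)² = b¹².
Check: (b⁶) · (b¹²) → (b⁶) · b¹² = e, giving e as required.

Answer: b¹²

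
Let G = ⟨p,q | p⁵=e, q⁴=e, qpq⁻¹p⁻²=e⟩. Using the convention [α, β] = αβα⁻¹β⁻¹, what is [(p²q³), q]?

[(p²q³), q] = (p²q³)·q·(p²q³)⁻¹·q⁻¹.
  (p²q³) · q = p²
  (p²) · (pq) = p³q
  (p³q) · (q³) = p³

Answer: p³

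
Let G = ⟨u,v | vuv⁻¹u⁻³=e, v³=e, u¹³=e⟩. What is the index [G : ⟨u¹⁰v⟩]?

First find ord(u¹⁰v) by computing successive powers:
  (u¹⁰v)¹ = u¹⁰v, (u¹⁰v)² = uv², (u¹⁰v)³ = e.
So |⟨u¹⁰v⟩| = ord(u¹⁰v) = 3. With |G| = 39, by Lagrange [G : ⟨u¹⁰v⟩] = 39/3 = 13.

Answer: 13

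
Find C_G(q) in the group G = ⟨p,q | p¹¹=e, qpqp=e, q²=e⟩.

⟨q⟩ ⊆ C_G(q) since powers of q commute with q; so |C_G(q)| ≥ |⟨q⟩| = 2.
By orbit–stabilizer, |C_G(q)| = |G| / |conj. class of q| = 22 / 11 = 2.
The 2 elements commuting with q are {e, q}.

Answer: {e, q}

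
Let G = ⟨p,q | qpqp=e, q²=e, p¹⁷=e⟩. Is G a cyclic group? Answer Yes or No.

Every cyclic group is abelian. But p·q = pq while q·p = p¹⁶q, so p·q ≠ q·p and G is not abelian. Hence G is not cyclic.

Answer: No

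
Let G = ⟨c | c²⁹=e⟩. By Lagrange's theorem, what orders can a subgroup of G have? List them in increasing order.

|G| = 29 = 29. By Lagrange's theorem the order of any subgroup divides 29; the divisors of 29 are 1, 29.

Answer: 1, 29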